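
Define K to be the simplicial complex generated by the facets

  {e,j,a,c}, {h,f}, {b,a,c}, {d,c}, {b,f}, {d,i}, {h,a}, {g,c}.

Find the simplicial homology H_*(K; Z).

We work with the vertex ordering a < b < c < d < e < f < g < h < i < j. The simplices of K, each written with vertices in increasing order, are:

  0-simplices (10): a, b, c, d, e, f, g, h, i, j
  1-simplices (14): ab, ac, ae, ah, aj, bc, bf, cd, ce, cg, cj, di, ej, fh
  2-simplices (5): abc, ace, acj, aej, cej
  3-simplices (1): acej

so the chain groups are C_0 ≅ Z^10, C_1 ≅ Z^14, C_2 ≅ Z^5, C_3 ≅ Z^1.

∂_1: C_1 → C_0 sends each edge [p,q] (with p < q) to q − p. For instance
  ∂aj = j − a.
This gives a 10×14 integer matrix of rank 9; reducing to Smith normal form yields diagonal entries (1,1,1,1,1,1,1,1,1).

The boundary map ∂_2: C_2 → C_1 acts by ∂[p,q,r] = [q,r] − [p,r] + [p,q]. For instance
  ∂cej = ej − cj + ce,
  ∂ace = ce − ae + ac.
This gives a 14×5 integer matrix of rank 4; reducing to Smith normal form yields diagonal entries (1,1,1,1).

Boundary ∂_3: C_3 → C_2 sends each 3-simplex σ to the alternating sum Σ_i (−1)^i (σ with its i-th vertex removed). For instance
  ∂acej = cej − aej + acj − ace.
This gives a 5×1 integer matrix of rank 1; reducing to Smith normal form yields diagonal entries (1).

Reading off H_k = ker ∂_k / im ∂_{k+1}:

  H_0: rank C_0 − rank ∂_1 = 10 − 9 = 1, and the invariant factors of ∂_1 are all 1, so H_0 ≅ Z.
  H_1: rank ker ∂_1 − rank ∂_2 = (14 − 9) − 4 = 1, and the invariant factors of ∂_2 are all 1, so H_1 ≅ Z.
  H_2: rank ker ∂_2 − rank ∂_3 = (5 − 4) − 1 = 0, and the invariant factors of ∂_3 are all 1, so H_2 ≅ 0.
  H_3: rank ker ∂_3 − rank ∂_4 = (1 − 1) − 0 = 0, and there is no ∂_4, so H_3 ≅ 0.

H_0 ≅ Z,  H_1 ≅ Z,  H_2 = 0,  H_3 = 0.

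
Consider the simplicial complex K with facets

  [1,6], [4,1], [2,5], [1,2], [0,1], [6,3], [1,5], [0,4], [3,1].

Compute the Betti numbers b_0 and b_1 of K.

Fix the vertex order 0 < 1 < 2 < 3 < 4 < 5 < 6 and write every simplex with vertices in increasing order. Then dim K = 1 and the simplices of K are:

  0-simplices (7): [0], [1], [2], [3], [4], [5], [6]
  1-simplices (9): [0,1], [0,4], [1,2], [1,3], [1,4], [1,5], [1,6], [2,5], [3,6]

Hence C_0 ≅ Z^7, C_1 ≅ Z^9.

∂_1: C_1 → C_0 sends each edge [p,q] (with p < q) to q − p.
The resulting 7×9 matrix has rank 6, and its Smith normal form has invariant factors (1,1,1,1,1,1).

Computing H_k = (kernel of ∂_k) / (image of ∂_{k+1}):

  H_0: rank C_0 − rank ∂_1 = 7 − 6 = 1, and the invariant factors of ∂_1 are all 1, so H_0 ≅ Z.
  H_1: rank ker ∂_1 − rank ∂_2 = (9 − 6) − 0 = 3, and there is no ∂_2, so H_1 ≅ Z^3.

As a check, the Euler characteristic is 7 − 9 = -2, which agrees with 1 − 3 = -2.

Hence the Betti numbers are b_0 = 1, b_1 = 3.

b_0 = 1, b_1 = 3.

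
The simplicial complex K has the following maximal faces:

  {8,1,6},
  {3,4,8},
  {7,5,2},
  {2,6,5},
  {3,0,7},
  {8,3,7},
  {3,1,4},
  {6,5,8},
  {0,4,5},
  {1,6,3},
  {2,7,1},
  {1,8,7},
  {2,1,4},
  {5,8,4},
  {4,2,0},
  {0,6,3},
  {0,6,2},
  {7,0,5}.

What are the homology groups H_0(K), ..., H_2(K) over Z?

Order the vertices as 0 < 1 < 2 < 3 < 4 < 5 < 6 < 7 < 8. Listing each simplex with vertices in this order, K has dimension 2 with simplices:

  0-simplices (9): [0], [1], [2], [3], [4], [5], [6], [7], [8]
  1-simplices (27): (27 of them)
  2-simplices (18): [0,2,4], [0,2,6], [0,3,6], [0,3,7], [0,4,5], [0,5,7], [1,2,4], [1,2,7], [1,3,4], [1,3,6], [1,6,8], [1,7,8], [2,5,6], [2,5,7], [3,4,8], [3,7,8], [4,5,8], [5,6,8]

so the chain groups are C_0 ≅ Z^9, C_1 ≅ Z^27, C_2 ≅ Z^18.

Boundary ∂_1: C_1 → C_0 sends each edge [p,q] (with p < q) to q − p.
As a 9×27 matrix over Z this has rank 8, with invariant factors (1,1,1,1,1,1,1,1).

∂_2: C_2 → C_1 sends each 2-simplex [p,q,r] to [q,r] − [p,r] + [p,q]. For instance
  ∂[1,6,8] = [6,8] − [1,8] + [1,6],
  ∂[1,7,8] = [7,8] − [1,8] + [1,7].
The 27×18 boundary matrix has rank 18 and Smith normal form diag(1,1,1,1,1,1,1,1,1,1,1,1,1,1,1,1,1,2).

From H_k ≅ ker(∂_k) / im(∂_{k+1}) we obtain:

  H_0: rank C_0 − rank ∂_1 = 9 − 8 = 1, and the invariant factors of ∂_1 are all 1, so H_0 = Z.
  H_1: rank ker ∂_1 − rank ∂_2 = (27 − 8) − 18 = 1, and ∂_2 has invariant factor 2 > 1, so H_1 = Z × Z/2.
  H_2: rank ker ∂_2 − rank ∂_3 = (18 − 18) − 0 = 0, and there is no ∂_3, so H_2 = 0.

H_0 ≅ Z,  H_1 ≅ Z × Z/2,  H_2 = 0.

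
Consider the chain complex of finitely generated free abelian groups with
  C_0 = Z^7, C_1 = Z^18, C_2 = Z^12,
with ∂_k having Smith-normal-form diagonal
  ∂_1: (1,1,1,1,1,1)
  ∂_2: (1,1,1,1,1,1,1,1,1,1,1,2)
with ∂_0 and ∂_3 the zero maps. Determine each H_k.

H_0 = Z,  H_1 = Z/2,  H_2 = 0.

H_0: b_0 = 7 − 0 − 6 = 1; torsion from ∂_1 factors > 1: none. So H_0 = Z.
H_1: b_1 = 18 − 6 − 12 = 0; torsion from ∂_2 factors > 1: [2]. So H_1 = Z/2.
H_2: b_2 = 12 − 12 − 0 = 0; torsion from ∂_3 factors > 1: none. So H_2 = 0.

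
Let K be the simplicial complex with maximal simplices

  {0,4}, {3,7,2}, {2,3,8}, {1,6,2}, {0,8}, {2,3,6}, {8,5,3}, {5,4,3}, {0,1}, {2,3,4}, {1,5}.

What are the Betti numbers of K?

We work with the vertex ordering 0 < 1 < 2 < 3 < 4 < 5 < 6 < 7 < 8. The simplices of K, each written with vertices in increasing order, are:

  0-simplices (9): [0], [1], [2], [3], [4], [5], [6], [7], [8]
  1-simplices (18): [0,1], [0,4], [0,8], [1,2], [1,5], [1,6], [2,3], [2,4], [2,6], [2,7], [2,8], [3,4], [3,5], [3,6], [3,7], [3,8], [4,5], [5,8]
  2-simplices (7): [1,2,6], [2,3,4], [2,3,6], [2,3,7], [2,3,8], [3,4,5], [3,5,8]

Hence C_0 ≅ Z^9, C_1 ≅ Z^18, C_2 ≅ Z^7.

Boundary ∂_1: C_1 → C_0 sends each edge [p,q] (with p < q) to q − p. For instance
  ∂[1,5] = [5] − [1].
This gives a 9×18 integer matrix of rank 8; reducing to Smith normal form yields diagonal entries (1,1,1,1,1,1,1,1).

Boundary ∂_2: C_2 → C_1 maps a triangle to the signed sum of its edges. For instance
  ∂[3,4,5] = [4,5] − [3,5] + [3,4],
  ∂[1,2,6] = [2,6] − [1,6] + [1,2].
The 18×7 boundary matrix has rank 7 and Smith normal form diag(1,1,1,1,1,1,1).

Now H_k = ker ∂_k / im ∂_{k+1}, so:

  H_0: rank C_0 − rank ∂_1 = 9 − 8 = 1, and the invariant factors of ∂_1 are all 1, so H_0 ≅ Z.
  H_1: rank ker ∂_1 − rank ∂_2 = (18 − 8) − 7 = 3, and the invariant factors of ∂_2 are all 1, so H_1 ≅ Z^3.
  H_2: rank ker ∂_2 − rank ∂_3 = (7 − 7) − 0 = 0, and there is no ∂_3, so H_2 ≅ 0.

Hence the Betti numbers are b_0 = 1, b_1 = 3, b_2 = 0.

b_0 = 1, b_1 = 3, b_2 = 0.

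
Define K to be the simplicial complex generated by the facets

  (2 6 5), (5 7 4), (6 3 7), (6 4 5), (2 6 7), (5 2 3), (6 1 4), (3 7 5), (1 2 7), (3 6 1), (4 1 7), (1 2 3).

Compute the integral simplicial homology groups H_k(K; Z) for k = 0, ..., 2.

We work with the vertex ordering 1 < 2 < 3 < 4 < 5 < 6 < 7. The simplices of K, each written with vertices in increasing order, are:

  0-simplices (7): [1], [2], [3], [4], [5], [6], [7]
  1-simplices (18): [1,2], [1,3], [1,4], [1,6], [1,7], [2,3], [2,5], [2,6], [2,7], [3,5], [3,6], [3,7], [4,5], [4,6], [4,7], [5,6], [5,7], [6,7]
  2-simplices (12): [1,2,3], [1,2,7], [1,3,6], [1,4,6], [1,4,7], [2,3,5], [2,5,6], [2,6,7], [3,5,7], [3,6,7], [4,5,6], [4,5,7]

Hence C_0 ≅ Z^7, C_1 ≅ Z^18, C_2 ≅ Z^12.

Boundary ∂_1: C_1 → C_0 maps an edge to its endpoints' difference, ∂[p,q] = q − p. For instance
  ∂[2,5] = [5] − [2].
The 7×18 boundary matrix has rank 6 and Smith normal form diag(1,1,1,1,1,1).

Boundary ∂_2: C_2 → C_1 maps a triangle to the signed sum of its edges. For instance
  ∂[1,3,6] = [3,6] − [1,6] + [1,3],
  ∂[4,5,6] = [5,6] − [4,6] + [4,5].
This gives a 18×12 integer matrix of rank 12; reducing to Smith normal form yields diagonal entries (1,1,1,1,1,1,1,1,1,1,1,2).

From H_k ≅ ker(∂_k) / im(∂_{k+1}) we obtain:

  H_0: rank C_0 − rank ∂_1 = 7 − 6 = 1, and the invariant factors of ∂_1 are all 1, so H_0 ≅ Z.
  H_1: rank ker ∂_1 − rank ∂_2 = (18 − 6) − 12 = 0, and ∂_2 has invariant factor 2 > 1, so H_1 ≅ Z_2.
  H_2: rank ker ∂_2 − rank ∂_3 = (12 − 12) − 0 = 0, and there is no ∂_3, so H_2 ≅ 0.

H_0 ≅ Z,  H_1 ≅ Z_2,  H_2 = 0.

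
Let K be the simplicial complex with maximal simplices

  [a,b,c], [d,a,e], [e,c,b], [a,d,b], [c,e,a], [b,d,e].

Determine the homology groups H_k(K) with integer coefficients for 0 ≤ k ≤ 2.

K has 5 vertices, 9 edges, 6 triangles.
rank ∂_0 = 0, rank ∂_1 = 4 ⇒ b_0 = 5 − 0 − 4 = 1; all invariant factors of ∂_1 are 1 so no torsion. So H_0 ≅ Z.
rank ∂_1 = 4, rank ∂_2 = 5 ⇒ b_1 = 9 − 4 − 5 = 0; all invariant factors of ∂_2 are 1 so no torsion. So H_1 ≅ 0.
rank ∂_2 = 5, rank ∂_3 = 0 ⇒ b_2 = 6 − 5 − 0 = 1. So H_2 ≅ Z.

H_0 ≅ Z,  H_1 = 0,  H_2 ≅ Z.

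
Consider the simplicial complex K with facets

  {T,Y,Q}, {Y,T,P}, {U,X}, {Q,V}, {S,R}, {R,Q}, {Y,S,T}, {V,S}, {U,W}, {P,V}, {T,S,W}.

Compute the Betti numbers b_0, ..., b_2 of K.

Take the total order P < Q < R < S < T < U < V < W < X < Y on the vertex set. Then K (dimension 2) consists of the simplices:

  0-simplices (10): P, Q, R, S, T, U, V, W, X, Y
  1-simplices (16): PT, PV, PY, QR, QT, QV, QY, RS, ST, SV, SW, SY, TW, TY, UW, UX
  2-simplices (4): PTY, QTY, STW, STY

so the chain groups are C_0 ≅ Z^10, C_1 ≅ Z^16, C_2 ≅ Z^4.

Boundary ∂_1: C_1 → C_0 is given by ∂[p,q] = [q] − [p]. For instance
  ∂QV = V − Q.
This gives a 10×16 integer matrix of rank 9; reducing to Smith normal form yields diagonal entries (1,1,1,1,1,1,1,1,1).

∂_2: C_2 → C_1 maps a triangle to the signed sum of its edges. For instance
  ∂STW = TW − SW + ST,
  ∂PTY = TY − PY + PT.
This gives a 16×4 integer matrix of rank 4; reducing to Smith normal form yields diagonal entries (1,1,1,1).

Computing H_k = (kernel of ∂_k) / (image of ∂_{k+1}):

  H_0: rank C_0 − rank ∂_1 = 10 − 9 = 1, and the invariant factors of ∂_1 are all 1, so H_0 = Z.
  H_1: rank ker ∂_1 − rank ∂_2 = (16 − 9) − 4 = 3, and the invariant factors of ∂_2 are all 1, so H_1 = Z^3.
  H_2: rank ker ∂_2 − rank ∂_3 = (4 − 4) − 0 = 0, and there is no ∂_3, so H_2 = 0.

As a check, the Euler characteristic is 10 − 16 + 4 = -2, which agrees with 1 − 3 + 0 = -2.

Hence the Betti numbers are b_0 = 1, b_1 = 3, b_2 = 0.

b_0 = 1, b_1 = 3, b_2 = 0.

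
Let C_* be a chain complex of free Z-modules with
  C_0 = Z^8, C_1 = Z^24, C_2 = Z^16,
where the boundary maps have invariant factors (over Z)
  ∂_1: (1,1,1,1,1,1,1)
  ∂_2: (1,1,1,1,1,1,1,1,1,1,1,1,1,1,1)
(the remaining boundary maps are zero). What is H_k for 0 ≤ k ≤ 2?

H_0: b_0 = 8 − 0 − 7 = 1; torsion from ∂_1 factors > 1: none. So H_0 = Z.
H_1: b_1 = 24 − 7 − 15 = 2; torsion from ∂_2 factors > 1: none. So H_1 = Z^2.
H_2: b_2 = 16 − 15 − 0 = 1; torsion from ∂_3 factors > 1: none. So H_2 = Z.

H_0 = Z,  H_1 = Z^2,  H_2 = Z.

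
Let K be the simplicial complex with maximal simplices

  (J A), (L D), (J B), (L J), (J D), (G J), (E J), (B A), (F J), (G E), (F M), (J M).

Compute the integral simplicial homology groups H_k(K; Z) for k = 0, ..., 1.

H_0 ≅ Z,  H_1 ≅ Z^4.

We work with the vertex ordering A < B < D < E < F < G < J < L < M. The simplices of K, each written with vertices in increasing order, are:

  0-simplices (9): A, B, D, E, F, G, J, L, M
  1-simplices (12): AB, AJ, BJ, DJ, DL, EG, EJ, FJ, FM, GJ, JL, JM

so the chain groups are C_0 ≅ Z^9, C_1 ≅ Z^12.

∂_1: C_1 → C_0 maps an edge to its endpoints' difference, ∂[p,q] = q − p. For instance
  ∂FM = M − F.
As a 9×12 matrix over Z this has rank 8, with invariant factors (1,1,1,1,1,1,1,1).

Now H_k = ker ∂_k / im ∂_{k+1}, so:

  H_0: rank C_0 − rank ∂_1 = 9 − 8 = 1, and the invariant factors of ∂_1 are all 1, so H_0 ≅ Z.
  H_1: rank ker ∂_1 − rank ∂_2 = (12 − 8) − 0 = 4, and there is no ∂_2, so H_1 ≅ Z^4.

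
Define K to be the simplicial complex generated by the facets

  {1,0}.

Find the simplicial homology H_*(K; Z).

We work with the vertex ordering 0 < 1. The simplices of K, each written with vertices in increasing order, are:

  0-simplices (2): [0], [1]
  1-simplices (1): [0,1]

Hence C_0 ≅ Z^2, C_1 ≅ Z^1.

The boundary map ∂_1: C_1 → C_0 sends each edge [p,q] (with p < q) to q − p.
The 2×1 boundary matrix has rank 1 and Smith normal form diag(1).

Reading off H_k = ker ∂_k / im ∂_{k+1}:

  H_0: rank C_0 − rank ∂_1 = 2 − 1 = 1, and the invariant factors of ∂_1 are all 1, so H_0 = Z.
  H_1: rank ker ∂_1 − rank ∂_2 = (1 − 1) − 0 = 0, and there is no ∂_2, so H_1 = 0.

H_0 = Z,  H_1 = 0.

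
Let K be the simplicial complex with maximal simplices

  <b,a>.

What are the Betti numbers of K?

b_0 = 1, b_1 = 0.

Order the vertices as a < b. Listing each simplex with vertices in this order, K has dimension 1 with simplices:

  0-simplices (2): a, b
  1-simplices (1): ab

Hence C_0 ≅ Z^2, C_1 ≅ Z^1.

The boundary map ∂_1: C_1 → C_0 sends each edge [p,q] (with p < q) to q − p.
This gives a 2×1 integer matrix of rank 1; reducing to Smith normal form yields diagonal entries (1).

Now H_k = ker ∂_k / im ∂_{k+1}, so:

  H_0: rank C_0 − rank ∂_1 = 2 − 1 = 1, and the invariant factors of ∂_1 are all 1, so H_0 ≅ Z.
  H_1: rank ker ∂_1 − rank ∂_2 = (1 − 1) − 0 = 0, and there is no ∂_2, so H_1 ≅ 0.

As a check, the Euler characteristic is 2 − 1 = 1, which agrees with 1 − 0 = 1.

Hence the Betti numbers are b_0 = 1, b_1 = 0.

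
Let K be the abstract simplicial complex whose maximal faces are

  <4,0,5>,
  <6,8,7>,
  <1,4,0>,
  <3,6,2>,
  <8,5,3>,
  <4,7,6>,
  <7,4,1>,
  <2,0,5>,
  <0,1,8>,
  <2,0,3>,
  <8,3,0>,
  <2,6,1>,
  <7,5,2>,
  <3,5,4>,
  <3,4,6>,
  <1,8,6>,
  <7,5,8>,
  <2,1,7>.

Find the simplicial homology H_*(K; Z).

H_0 ≅ Z,  H_1 ≅ Z × Z/2,  H_2 = 0.

Fix the vertex order 0 < 1 < 2 < 3 < 4 < 5 < 6 < 7 < 8 and write every simplex with vertices in increasing order. Then dim K = 2 and the simplices of K are:

  0-simplices (9): [0], [1], [2], [3], [4], [5], [6], [7], [8]
  1-simplices (27): (27 of them)
  2-simplices (18): [0,1,4], [0,1,8], [0,2,3], [0,2,5], [0,3,8], [0,4,5], [1,2,6], [1,2,7], [1,4,7], [1,6,8], [2,3,6], [2,5,7], [3,4,5], [3,4,6], [3,5,8], [4,6,7], [5,7,8], [6,7,8]

Hence C_0 ≅ Z^9, C_1 ≅ Z^27, C_2 ≅ Z^18.

∂_1: C_1 → C_0 maps an edge to its endpoints' difference, ∂[p,q] = q − p. For instance
  ∂[3,6] = [6] − [3].
The resulting 9×27 matrix has rank 8, and its Smith normal form has invariant factors (1,1,1,1,1,1,1,1).

The boundary map ∂_2: C_2 → C_1 maps a triangle to the signed sum of its edges. For instance
  ∂[0,2,3] = [2,3] − [0,3] + [0,2],
  ∂[1,2,7] = [2,7] − [1,7] + [1,2].
The resulting 27×18 matrix has rank 18, and its Smith normal form has invariant factors (1,1,1,1,1,1,1,1,1,1,1,1,1,1,1,1,1,2).

Reading off H_k = ker ∂_k / im ∂_{k+1}:

  H_0: rank C_0 − rank ∂_1 = 9 − 8 = 1, and the invariant factors of ∂_1 are all 1, so H_0 ≅ Z.
  H_1: rank ker ∂_1 − rank ∂_2 = (27 − 8) − 18 = 1, and ∂_2 has invariant factor 2 > 1, so H_1 ≅ Z × Z/2.
  H_2: rank ker ∂_2 − rank ∂_3 = (18 − 18) − 0 = 0, and there is no ∂_3, so H_2 ≅ 0.

As a check, the Euler characteristic is 9 − 27 + 18 = 0, which agrees with 1 − 1 + 0 = 0.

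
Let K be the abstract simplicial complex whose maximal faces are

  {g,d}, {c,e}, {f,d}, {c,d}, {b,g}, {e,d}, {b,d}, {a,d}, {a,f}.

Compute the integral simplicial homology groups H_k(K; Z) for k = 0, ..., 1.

Order the vertices as a < b < c < d < e < f < g. Listing each simplex with vertices in this order, K has dimension 1 with simplices:

  0-simplices (7): a, b, c, d, e, f, g
  1-simplices (9): ad, af, bd, bg, cd, ce, de, df, dg

giving chain groups C_0 ≅ Z^7, C_1 ≅ Z^9.

The boundary map ∂_1: C_1 → C_0 maps an edge to its endpoints' difference, ∂[p,q] = q − p. For instance
  ∂bd = d − b.
The resulting 7×9 matrix has rank 6, and its Smith normal form has invariant factors (1,1,1,1,1,1).

Computing H_k = (kernel of ∂_k) / (image of ∂_{k+1}):

  H_0: rank C_0 − rank ∂_1 = 7 − 6 = 1, and the invariant factors of ∂_1 are all 1, so H_0 ≅ Z.
  H_1: rank ker ∂_1 − rank ∂_2 = (9 − 6) − 0 = 3, and there is no ∂_2, so H_1 ≅ Z^3.

H_0 = Z,  H_1 = Z^3.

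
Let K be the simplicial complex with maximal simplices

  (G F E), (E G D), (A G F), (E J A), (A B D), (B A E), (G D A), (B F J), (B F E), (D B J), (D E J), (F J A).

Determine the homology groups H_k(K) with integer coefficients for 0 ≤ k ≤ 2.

H_0 = Z,  H_1 = Z/2Z,  H_2 = 0.

Take the total order A < B < D < E < F < G < J on the vertex set. Then K (dimension 2) consists of the simplices:

  0-simplices (7): A, B, D, E, F, G, J
  1-simplices (18): AB, AD, AE, AF, AG, AJ, BD, BE, BF, BJ, DE, DG, DJ, EF, EG, EJ, FG, FJ
  2-simplices (12): ABD, ABE, ADG, AEJ, AFG, AFJ, BDJ, BEF, BFJ, DEG, DEJ, EFG

Hence C_0 ≅ Z^7, C_1 ≅ Z^18, C_2 ≅ Z^12.

The boundary map ∂_1: C_1 → C_0 sends each edge [p,q] (with p < q) to q − p. For instance
  ∂AG = G − A.
As a 7×18 matrix over Z this has rank 6, with invariant factors (1,1,1,1,1,1).

The boundary map ∂_2: C_2 → C_1 sends each 2-simplex [p,q,r] to [q,r] − [p,r] + [p,q]. For instance
  ∂AEJ = EJ − AJ + AE,
  ∂AFJ = FJ − AJ + AF.
This gives a 18×12 integer matrix of rank 12; reducing to Smith normal form yields diagonal entries (1,1,1,1,1,1,1,1,1,1,1,2).

Reading off H_k = ker ∂_k / im ∂_{k+1}:

  H_0: rank C_0 − rank ∂_1 = 7 − 6 = 1, and the invariant factors of ∂_1 are all 1, so H_0 ≅ Z.
  H_1: rank ker ∂_1 − rank ∂_2 = (18 − 6) − 12 = 0, and ∂_2 has invariant factor 2 > 1, so H_1 ≅ Z/2Z.
  H_2: rank ker ∂_2 − rank ∂_3 = (12 − 12) − 0 = 0, and there is no ∂_3, so H_2 ≅ 0.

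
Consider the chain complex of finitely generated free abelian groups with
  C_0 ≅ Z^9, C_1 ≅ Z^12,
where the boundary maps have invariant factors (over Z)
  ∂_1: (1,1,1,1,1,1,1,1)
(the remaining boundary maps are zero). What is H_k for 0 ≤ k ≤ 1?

H_0: b_0 = 9 − 0 − 8 = 1; torsion from ∂_1 factors > 1: none. So H_0 ≅ Z.
H_1: b_1 = 12 − 8 − 0 = 4; torsion from ∂_2 factors > 1: none. So H_1 ≅ Z^4.

H_0 ≅ Z,  H_1 ≅ Z^4.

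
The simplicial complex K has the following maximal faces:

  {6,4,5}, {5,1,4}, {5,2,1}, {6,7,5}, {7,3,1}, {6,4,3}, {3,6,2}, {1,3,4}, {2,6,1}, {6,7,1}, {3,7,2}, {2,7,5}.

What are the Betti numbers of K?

Take the total order 1 < 2 < 3 < 4 < 5 < 6 < 7 on the vertex set. Then K (dimension 2) consists of the simplices:

  0-simplices (7): [1], [2], [3], [4], [5], [6], [7]
  1-simplices (18): [1,2], [1,3], [1,4], [1,5], [1,6], [1,7], [2,3], [2,5], [2,6], [2,7], [3,4], [3,6], [3,7], [4,5], [4,6], [5,6], [5,7], [6,7]
  2-simplices (12): [1,2,5], [1,2,6], [1,3,4], [1,3,7], [1,4,5], [1,6,7], [2,3,6], [2,3,7], [2,5,7], [3,4,6], [4,5,6], [5,6,7]

so the chain groups are C_0 ≅ Z^7, C_1 ≅ Z^18, C_2 ≅ Z^12.

The boundary map ∂_1: C_1 → C_0 maps an edge to its endpoints' difference, ∂[p,q] = q − p.
The 7×18 boundary matrix has rank 6 and Smith normal form diag(1,1,1,1,1,1).

Boundary ∂_2: C_2 → C_1 acts by ∂[p,q,r] = [q,r] − [p,r] + [p,q]. For instance
  ∂[3,4,6] = [4,6] − [3,6] + [3,4],
  ∂[2,5,7] = [5,7] − [2,7] + [2,5].
The resulting 18×12 matrix has rank 12, and its Smith normal form has invariant factors (1,1,1,1,1,1,1,1,1,1,1,2).

Reading off H_k = ker ∂_k / im ∂_{k+1}:

  H_0: rank C_0 − rank ∂_1 = 7 − 6 = 1, and the invariant factors of ∂_1 are all 1, so H_0 ≅ Z.
  H_1: rank ker ∂_1 − rank ∂_2 = (18 − 6) − 12 = 0, and ∂_2 has invariant factor 2 > 1, so H_1 ≅ Z_2.
  H_2: rank ker ∂_2 − rank ∂_3 = (12 − 12) − 0 = 0, and there is no ∂_3, so H_2 ≅ 0.

As a check, the Euler characteristic is 7 − 18 + 12 = 1, which agrees with 1 − 0 + 0 = 1.

Hence the Betti numbers are b_0 = 1, b_1 = 0, b_2 = 0.

b_0 = 1, b_1 = 0, b_2 = 0.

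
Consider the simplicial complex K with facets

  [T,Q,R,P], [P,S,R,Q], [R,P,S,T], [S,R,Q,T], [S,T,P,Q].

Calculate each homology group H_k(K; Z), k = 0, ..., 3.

Fix the vertex order P < Q < R < S < T and write every simplex with vertices in increasing order. Then dim K = 3 and the simplices of K are:

  0-simplices (5): P, Q, R, S, T
  1-simplices (10): PQ, PR, PS, PT, QR, QS, QT, RS, RT, ST
  2-simplices (10): PQR, PQS, PQT, PRS, PRT, PST, QRS, QRT, QST, RST
  3-simplices (5): PQRS, PQRT, PQST, PRST, QRST

giving chain groups C_0 ≅ Z^5, C_1 ≅ Z^10, C_2 ≅ Z^10, C_3 ≅ Z^5.

Boundary ∂_1: C_1 → C_0 maps an edge to its endpoints' difference, ∂[p,q] = q − p. For instance
  ∂RS = S − R.
As a 5×10 matrix over Z this has rank 4, with invariant factors (1,1,1,1).

Boundary ∂_2: C_2 → C_1 acts by ∂[p,q,r] = [q,r] − [p,r] + [p,q]. For instance
  ∂QRS = RS − QS + QR,
  ∂PRT = RT − PT + PR.
This gives a 10×10 integer matrix of rank 6; reducing to Smith normal form yields diagonal entries (1,1,1,1,1,1).

Boundary ∂_3: C_3 → C_2 sends each 3-simplex σ to the alternating sum Σ_i (−1)^i (σ with its i-th vertex removed). For instance
  ∂PQST = QST − PST + PQT − PQS,
  ∂PRST = RST − PST + PRT − PRS.
This gives a 10×5 integer matrix of rank 4; reducing to Smith normal form yields diagonal entries (1,1,1,1).

Now H_k = ker ∂_k / im ∂_{k+1}, so:

  H_0: rank C_0 − rank ∂_1 = 5 − 4 = 1, and the invariant factors of ∂_1 are all 1, so H_0 ≅ Z.
  H_1: rank ker ∂_1 − rank ∂_2 = (10 − 4) − 6 = 0, and the invariant factors of ∂_2 are all 1, so H_1 ≅ 0.
  H_2: rank ker ∂_2 − rank ∂_3 = (10 − 6) − 4 = 0, and the invariant factors of ∂_3 are all 1, so H_2 ≅ 0.
  H_3: rank ker ∂_3 − rank ∂_4 = (5 − 4) − 0 = 1, and there is no ∂_4, so H_3 ≅ Z.

H_0 = Z,  H_1 = 0,  H_2 = 0,  H_3 = Z.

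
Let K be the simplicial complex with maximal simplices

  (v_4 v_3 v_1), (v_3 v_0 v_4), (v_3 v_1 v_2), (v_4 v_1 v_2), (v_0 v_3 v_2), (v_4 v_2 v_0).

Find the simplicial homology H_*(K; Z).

We work with the vertex ordering v_0 < v_1 < v_2 < v_3 < v_4. The simplices of K, each written with vertices in increasing order, are:

  0-simplices (5): [v_0], [v_1], [v_2], [v_3], [v_4]
  1-simplices (9): [v_0,v_2], [v_0,v_3], [v_0,v_4], [v_1,v_2], [v_1,v_3], [v_1,v_4], [v_2,v_3], [v_2,v_4], [v_3,v_4]
  2-simplices (6): [v_0,v_2,v_3], [v_0,v_2,v_4], [v_0,v_3,v_4], [v_1,v_2,v_3], [v_1,v_2,v_4], [v_1,v_3,v_4]

Hence C_0 ≅ Z^5, C_1 ≅ Z^9, C_2 ≅ Z^6.

∂_1: C_1 → C_0 is given by ∂[p,q] = [q] − [p]. For instance
  ∂[v_0,v_3] = [v_3] − [v_0].
As a 5×9 matrix over Z this has rank 4, with invariant factors (1,1,1,1).

Boundary ∂_2: C_2 → C_1 sends each 2-simplex [p,q,r] to [q,r] − [p,r] + [p,q]. For instance
  ∂[v_1,v_2,v_3] = [v_2,v_3] − [v_1,v_3] + [v_1,v_2],
  ∂[v_0,v_3,v_4] = [v_3,v_4] − [v_0,v_4] + [v_0,v_3].
The resulting 9×6 matrix has rank 5, and its Smith normal form has invariant factors (1,1,1,1,1).

Computing H_k = (kernel of ∂_k) / (image of ∂_{k+1}):

  H_0: rank C_0 − rank ∂_1 = 5 − 4 = 1, and the invariant factors of ∂_1 are all 1, so H_0 ≅ Z.
  H_1: rank ker ∂_1 − rank ∂_2 = (9 − 4) − 5 = 0, and the invariant factors of ∂_2 are all 1, so H_1 ≅ 0.
  H_2: rank ker ∂_2 − rank ∂_3 = (6 − 5) − 0 = 1, and there is no ∂_3, so H_2 ≅ Z.

H_0 = Z,  H_1 = 0,  H_2 = Z.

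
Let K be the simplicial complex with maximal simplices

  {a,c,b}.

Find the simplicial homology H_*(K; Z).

H_0 = Z,  H_1 = 0,  H_2 = 0.

Fix the vertex order a < b < c and write every simplex with vertices in increasing order. Then dim K = 2 and the simplices of K are:

  0-simplices (3): a, b, c
  1-simplices (3): ab, ac, bc
  2-simplices (1): abc

so the chain groups are C_0 ≅ Z^3, C_1 ≅ Z^3, C_2 ≅ Z^1.

∂_1: C_1 → C_0 is given by ∂[p,q] = [q] − [p]. For instance
  ∂ac = c − a.
The resulting 3×3 matrix has rank 2, and its Smith normal form has invariant factors (1,1).

∂_2: C_2 → C_1 maps a triangle to the signed sum of its edges. For instance
  ∂abc = bc − ac + ab.
This gives a 3×1 integer matrix of rank 1; reducing to Smith normal form yields diagonal entries (1).

From H_k ≅ ker(∂_k) / im(∂_{k+1}) we obtain:

  H_0: rank C_0 − rank ∂_1 = 3 − 2 = 1, and the invariant factors of ∂_1 are all 1, so H_0 ≅ Z.
  H_1: rank ker ∂_1 − rank ∂_2 = (3 − 2) − 1 = 0, and the invariant factors of ∂_2 are all 1, so H_1 ≅ 0.
  H_2: rank ker ∂_2 − rank ∂_3 = (1 − 1) − 0 = 0, and there is no ∂_3, so H_2 ≅ 0.

As a check, the Euler characteristic is 3 − 3 + 1 = 1, which agrees with 1 − 0 + 0 = 1.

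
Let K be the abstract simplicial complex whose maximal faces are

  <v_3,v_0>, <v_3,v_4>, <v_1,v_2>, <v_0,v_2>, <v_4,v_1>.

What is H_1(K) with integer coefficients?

We work with the vertex ordering v_0 < v_1 < v_2 < v_3 < v_4. The simplices of K, each written with vertices in increasing order, are:

  0-simplices (5): [v_0], [v_1], [v_2], [v_3], [v_4]
  1-simplices (5): [v_0,v_2], [v_0,v_3], [v_1,v_2], [v_1,v_4], [v_3,v_4]

Hence C_0 ≅ Z^5, C_1 ≅ Z^5.

Boundary ∂_1: C_1 → C_0 is given by ∂[p,q] = [q] − [p]. For instance
  ∂[v_0,v_3] = [v_3] − [v_0].
This gives a 5×5 integer matrix of rank 4; reducing to Smith normal form yields diagonal entries (1,1,1,1).

From H_k ≅ ker(∂_k) / im(∂_{k+1}) we obtain:

  H_1: rank ker ∂_1 − rank ∂_2 = (5 − 4) − 0 = 1, and there is no ∂_2, so H_1 ≅ Z.

(K is a triangulation of the circle S^1.)

H_1 ≅ Z.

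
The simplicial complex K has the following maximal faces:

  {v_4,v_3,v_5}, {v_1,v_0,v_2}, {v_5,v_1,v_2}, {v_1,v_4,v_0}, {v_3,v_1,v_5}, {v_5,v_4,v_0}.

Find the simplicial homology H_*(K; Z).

H_0 ≅ Z,  H_1 ≅ Z,  H_2 = 0.

Order the vertices as v_0 < v_1 < v_2 < v_3 < v_4 < v_5. Listing each simplex with vertices in this order, K has dimension 2 with simplices:

  0-simplices (6): [v_0], [v_1], [v_2], [v_3], [v_4], [v_5]
  1-simplices (12): [v_0,v_1], [v_0,v_2], [v_0,v_4], [v_0,v_5], [v_1,v_2], [v_1,v_3], [v_1,v_4], [v_1,v_5], [v_2,v_5], [v_3,v_4], [v_3,v_5], [v_4,v_5]
  2-simplices (6): [v_0,v_1,v_2], [v_0,v_1,v_4], [v_0,v_4,v_5], [v_1,v_2,v_5], [v_1,v_3,v_5], [v_3,v_4,v_5]

Hence C_0 ≅ Z^6, C_1 ≅ Z^12, C_2 ≅ Z^6.

Boundary ∂_1: C_1 → C_0 is given by ∂[p,q] = [q] − [p]. For instance
  ∂[v_3,v_4] = [v_4] − [v_3].
The resulting 6×12 matrix has rank 5, and its Smith normal form has invariant factors (1,1,1,1,1).

The boundary map ∂_2: C_2 → C_1 maps a triangle to the signed sum of its edges. For instance
  ∂[v_0,v_4,v_5] = [v_4,v_5] − [v_0,v_5] + [v_0,v_4],
  ∂[v_1,v_2,v_5] = [v_2,v_5] − [v_1,v_5] + [v_1,v_2].
This gives a 12×6 integer matrix of rank 6; reducing to Smith normal form yields diagonal entries (1,1,1,1,1,1).

Computing H_k = (kernel of ∂_k) / (image of ∂_{k+1}):

  H_0: rank C_0 − rank ∂_1 = 6 − 5 = 1, and the invariant factors of ∂_1 are all 1, so H_0 ≅ Z.
  H_1: rank ker ∂_1 − rank ∂_2 = (12 − 5) − 6 = 1, and the invariant factors of ∂_2 are all 1, so H_1 ≅ Z.
  H_2: rank ker ∂_2 − rank ∂_3 = (6 − 6) − 0 = 0, and there is no ∂_3, so H_2 ≅ 0.

As a check, the Euler characteristic is 6 − 12 + 6 = 0, which agrees with 1 − 1 + 0 = 0.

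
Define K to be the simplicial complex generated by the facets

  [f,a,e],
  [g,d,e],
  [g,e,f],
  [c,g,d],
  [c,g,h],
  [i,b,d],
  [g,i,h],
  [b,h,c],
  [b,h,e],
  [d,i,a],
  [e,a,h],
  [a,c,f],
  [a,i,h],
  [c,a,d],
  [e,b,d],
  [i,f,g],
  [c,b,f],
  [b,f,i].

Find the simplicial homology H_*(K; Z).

H_0 ≅ Z,  H_1 ≅ Z^2,  H_2 ≅ Z.

Fix the vertex order a < b < c < d < e < f < g < h < i and write every simplex with vertices in increasing order. Then dim K = 2 and the simplices of K are:

  0-simplices (9): a, b, c, d, e, f, g, h, i
  1-simplices (27): ac, ad, ae, af, ah, ai, bc, bd, be, bf, bh, bi, cd, cf, cg, ch, de, dg, di, ef, eg, eh, fg, fi, gh, gi, hi
  2-simplices (18): acd, acf, adi, aef, aeh, ahi, bcf, bch, bde, bdi, beh, bfi, cdg, cgh, deg, efg, fgi, ghi

Hence C_0 ≅ Z^9, C_1 ≅ Z^27, C_2 ≅ Z^18.

The boundary map ∂_1: C_1 → C_0 maps an edge to its endpoints' difference, ∂[p,q] = q − p. For instance
  ∂ch = h − c.
The resulting 9×27 matrix has rank 8, and its Smith normal form has invariant factors (1,1,1,1,1,1,1,1).

The boundary map ∂_2: C_2 → C_1 acts by ∂[p,q,r] = [q,r] − [p,r] + [p,q]. For instance
  ∂fgi = gi − fi + fg,
  ∂cdg = dg − cg + cd.
As a 27×18 matrix over Z this has rank 17, with invariant factors (1,1,1,1,1,1,1,1,1,1,1,1,1,1,1,1,1).

Reading off H_k = ker ∂_k / im ∂_{k+1}:

  H_0: rank C_0 − rank ∂_1 = 9 − 8 = 1, and the invariant factors of ∂_1 are all 1, so H_0 ≅ Z.
  H_1: rank ker ∂_1 − rank ∂_2 = (27 − 8) − 17 = 2, and the invariant factors of ∂_2 are all 1, so H_1 ≅ Z^2.
  H_2: rank ker ∂_2 − rank ∂_3 = (18 − 17) − 0 = 1, and there is no ∂_3, so H_2 ≅ Z.

(K is a triangulation of the torus T^2.)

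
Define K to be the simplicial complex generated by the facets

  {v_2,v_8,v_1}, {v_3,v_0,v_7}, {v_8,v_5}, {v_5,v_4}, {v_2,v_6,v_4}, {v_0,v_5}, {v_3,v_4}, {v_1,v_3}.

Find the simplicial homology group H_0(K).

We work with the vertex ordering v_0 < v_1 < v_2 < v_3 < v_4 < v_5 < v_6 < v_7 < v_8. The simplices of K, each written with vertices in increasing order, are:

  0-simplices (9): [v_0], [v_1], [v_2], [v_3], [v_4], [v_5], [v_6], [v_7], [v_8]
  1-simplices (14): [v_0,v_3], [v_0,v_5], [v_0,v_7], [v_1,v_2], [v_1,v_3], [v_1,v_8], [v_2,v_4], [v_2,v_6], [v_2,v_8], [v_3,v_4], [v_3,v_7], [v_4,v_5], [v_4,v_6], [v_5,v_8]
  2-simplices (3): [v_0,v_3,v_7], [v_1,v_2,v_8], [v_2,v_4,v_6]

Hence C_0 ≅ Z^9, C_1 ≅ Z^14, C_2 ≅ Z^3.

∂_1: C_1 → C_0 maps an edge to its endpoints' difference, ∂[p,q] = q − p.
As a 9×14 matrix over Z this has rank 8, with invariant factors (1,1,1,1,1,1,1,1).

∂_2: C_2 → C_1 acts by ∂[p,q,r] = [q,r] − [p,r] + [p,q]. For instance
  ∂[v_0,v_3,v_7] = [v_3,v_7] − [v_0,v_7] + [v_0,v_3],
  ∂[v_2,v_4,v_6] = [v_4,v_6] − [v_2,v_6] + [v_2,v_4].
As a 14×3 matrix over Z this has rank 3, with invariant factors (1,1,1).

From H_k ≅ ker(∂_k) / im(∂_{k+1}) we obtain:

  H_0: rank C_0 − rank ∂_1 = 9 − 8 = 1, and the invariant factors of ∂_1 are all 1, so H_0 = Z.

H_0 ≅ Z.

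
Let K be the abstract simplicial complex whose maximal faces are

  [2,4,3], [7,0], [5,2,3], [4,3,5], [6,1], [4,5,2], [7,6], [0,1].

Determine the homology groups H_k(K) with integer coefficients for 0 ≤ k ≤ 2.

We work with the vertex ordering 0 < 1 < 2 < 3 < 4 < 5 < 6 < 7. The simplices of K, each written with vertices in increasing order, are:

  0-simplices (8): [0], [1], [2], [3], [4], [5], [6], [7]
  1-simplices (10): [0,1], [0,7], [1,6], [2,3], [2,4], [2,5], [3,4], [3,5], [4,5], [6,7]
  2-simplices (4): [2,3,4], [2,3,5], [2,4,5], [3,4,5]

so the chain groups are C_0 ≅ Z^8, C_1 ≅ Z^10, C_2 ≅ Z^4.

∂_1: C_1 → C_0 sends each edge [p,q] (with p < q) to q − p.
As a 8×10 matrix over Z this has rank 6, with invariant factors (1,1,1,1,1,1).

Boundary ∂_2: C_2 → C_1 acts by ∂[p,q,r] = [q,r] − [p,r] + [p,q]. For instance
  ∂[2,4,5] = [4,5] − [2,5] + [2,4],
  ∂[3,4,5] = [4,5] − [3,5] + [3,4].
This gives a 10×4 integer matrix of rank 3; reducing to Smith normal form yields diagonal entries (1,1,1).

Reading off H_k = ker ∂_k / im ∂_{k+1}:

  H_0: rank C_0 − rank ∂_1 = 8 − 6 = 2, and the invariant factors of ∂_1 are all 1, so H_0 = Z^2.
  H_1: rank ker ∂_1 − rank ∂_2 = (10 − 6) − 3 = 1, and the invariant factors of ∂_2 are all 1, so H_1 = Z.
  H_2: rank ker ∂_2 − rank ∂_3 = (4 − 3) − 0 = 1, and there is no ∂_3, so H_2 = Z.

As a check, the Euler characteristic is 8 − 10 + 4 = 2, which agrees with 2 − 1 + 1 = 2.

H_0 = Z^2,  H_1 = Z,  H_2 = Z.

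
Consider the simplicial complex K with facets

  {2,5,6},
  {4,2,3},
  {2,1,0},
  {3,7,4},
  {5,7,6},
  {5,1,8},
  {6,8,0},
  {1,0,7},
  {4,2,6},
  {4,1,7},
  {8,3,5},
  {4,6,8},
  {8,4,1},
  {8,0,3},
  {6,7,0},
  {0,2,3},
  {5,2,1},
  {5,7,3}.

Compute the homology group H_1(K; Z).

Order the vertices as 0 < 1 < 2 < 3 < 4 < 5 < 6 < 7 < 8. Listing each simplex with vertices in this order, K has dimension 2 with simplices:

  0-simplices (9): [0], [1], [2], [3], [4], [5], [6], [7], [8]
  1-simplices (27): (27 of them)
  2-simplices (18): [0,1,2], [0,1,7], [0,2,3], [0,3,8], [0,6,7], [0,6,8], [1,2,5], [1,4,7], [1,4,8], [1,5,8], [2,3,4], [2,4,6], [2,5,6], [3,4,7], [3,5,7], [3,5,8], [4,6,8], [5,6,7]

so the chain groups are C_0 ≅ Z^9, C_1 ≅ Z^27, C_2 ≅ Z^18.

Boundary ∂_1: C_1 → C_0 maps an edge to its endpoints' difference, ∂[p,q] = q − p. For instance
  ∂[5,6] = [6] − [5].
The resulting 9×27 matrix has rank 8, and its Smith normal form has invariant factors (1,1,1,1,1,1,1,1).

∂_2: C_2 → C_1 maps a triangle to the signed sum of its edges. For instance
  ∂[0,3,8] = [3,8] − [0,8] + [0,3],
  ∂[5,6,7] = [6,7] − [5,7] + [5,6].
As a 27×18 matrix over Z this has rank 17, with invariant factors (1,1,1,1,1,1,1,1,1,1,1,1,1,1,1,1,1).

Reading off H_k = ker ∂_k / im ∂_{k+1}:

  H_1: rank ker ∂_1 − rank ∂_2 = (27 − 8) − 17 = 2, and the invariant factors of ∂_2 are all 1, so H_1 = Z^2.

H_1 ≅ Z^2.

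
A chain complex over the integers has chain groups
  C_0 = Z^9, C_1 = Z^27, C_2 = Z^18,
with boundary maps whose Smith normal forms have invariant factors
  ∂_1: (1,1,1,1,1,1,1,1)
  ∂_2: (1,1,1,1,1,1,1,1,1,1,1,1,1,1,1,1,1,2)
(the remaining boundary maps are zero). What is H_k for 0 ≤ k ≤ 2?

H_0 ≅ Z,  H_1 ≅ Z ⊕ Z/2Z,  H_2 = 0.

H_0: b_0 = 9 − 0 − 8 = 1; torsion from ∂_1 factors > 1: none. So H_0 ≅ Z.
H_1: b_1 = 27 − 8 − 18 = 1; torsion from ∂_2 factors > 1: [2]. So H_1 ≅ Z ⊕ Z/2Z.
H_2: b_2 = 18 − 18 − 0 = 0; torsion from ∂_3 factors > 1: none. So H_2 ≅ 0.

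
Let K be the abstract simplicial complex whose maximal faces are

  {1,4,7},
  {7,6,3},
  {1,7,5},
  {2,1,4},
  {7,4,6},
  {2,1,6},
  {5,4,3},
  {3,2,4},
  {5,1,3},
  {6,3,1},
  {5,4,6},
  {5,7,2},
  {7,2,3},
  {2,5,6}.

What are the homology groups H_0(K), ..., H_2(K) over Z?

Take the total order 1 < 2 < 3 < 4 < 5 < 6 < 7 on the vertex set. Then K (dimension 2) consists of the simplices:

  0-simplices (7): [1], [2], [3], [4], [5], [6], [7]
  1-simplices (21): [1,2], [1,3], [1,4], [1,5], [1,6], [1,7], [2,3], [2,4], [2,5], [2,6], [2,7], [3,4], [3,5], [3,6], [3,7], [4,5], [4,6], [4,7], [5,6], [5,7], [6,7]
  2-simplices (14): [1,2,4], [1,2,6], [1,3,5], [1,3,6], [1,4,7], [1,5,7], [2,3,4], [2,3,7], [2,5,6], [2,5,7], [3,4,5], [3,6,7], [4,5,6], [4,6,7]

so the chain groups are C_0 ≅ Z^7, C_1 ≅ Z^21, C_2 ≅ Z^14.

The boundary map ∂_1: C_1 → C_0 sends each edge [p,q] (with p < q) to q − p.
As a 7×21 matrix over Z this has rank 6, with invariant factors (1,1,1,1,1,1).

∂_2: C_2 → C_1 acts by ∂[p,q,r] = [q,r] − [p,r] + [p,q]. For instance
  ∂[4,5,6] = [5,6] − [4,6] + [4,5],
  ∂[1,4,7] = [4,7] − [1,7] + [1,4].
The resulting 21×14 matrix has rank 13, and its Smith normal form has invariant factors (1,1,1,1,1,1,1,1,1,1,1,1,1).

Computing H_k = (kernel of ∂_k) / (image of ∂_{k+1}):

  H_0: rank C_0 − rank ∂_1 = 7 − 6 = 1, and the invariant factors of ∂_1 are all 1, so H_0 = Z.
  H_1: rank ker ∂_1 − rank ∂_2 = (21 − 6) − 13 = 2, and the invariant factors of ∂_2 are all 1, so H_1 = Z^2.
  H_2: rank ker ∂_2 − rank ∂_3 = (14 − 13) − 0 = 1, and there is no ∂_3, so H_2 = Z.

As a check, the Euler characteristic is 7 − 21 + 14 = 0, which agrees with 1 − 2 + 1 = 0.

H_0 = Z,  H_1 = Z^2,  H_2 = Z.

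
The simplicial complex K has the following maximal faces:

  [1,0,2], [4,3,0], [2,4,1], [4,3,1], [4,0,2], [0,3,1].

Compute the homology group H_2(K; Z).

Fix the vertex order 0 < 1 < 2 < 3 < 4 and write every simplex with vertices in increasing order. Then dim K = 2 and the simplices of K are:

  0-simplices (5): [0], [1], [2], [3], [4]
  1-simplices (9): [0,1], [0,2], [0,3], [0,4], [1,2], [1,3], [1,4], [2,4], [3,4]
  2-simplices (6): [0,1,2], [0,1,3], [0,2,4], [0,3,4], [1,2,4], [1,3,4]

so the chain groups are C_0 ≅ Z^5, C_1 ≅ Z^9, C_2 ≅ Z^6.

Boundary ∂_1: C_1 → C_0 maps an edge to its endpoints' difference, ∂[p,q] = q − p. For instance
  ∂[0,3] = [3] − [0].
This gives a 5×9 integer matrix of rank 4; reducing to Smith normal form yields diagonal entries (1,1,1,1).

The boundary map ∂_2: C_2 → C_1 sends each 2-simplex [p,q,r] to [q,r] − [p,r] + [p,q]. For instance
  ∂[1,3,4] = [3,4] − [1,4] + [1,3],
  ∂[0,3,4] = [3,4] − [0,4] + [0,3].
The 9×6 boundary matrix has rank 5 and Smith normal form diag(1,1,1,1,1).

Computing H_k = (kernel of ∂_k) / (image of ∂_{k+1}):

  H_2: rank ker ∂_2 − rank ∂_3 = (6 − 5) − 0 = 1, and there is no ∂_3, so H_2 = Z.

(K is a triangulation of the 2-sphere S^2.)

H_2 ≅ Z.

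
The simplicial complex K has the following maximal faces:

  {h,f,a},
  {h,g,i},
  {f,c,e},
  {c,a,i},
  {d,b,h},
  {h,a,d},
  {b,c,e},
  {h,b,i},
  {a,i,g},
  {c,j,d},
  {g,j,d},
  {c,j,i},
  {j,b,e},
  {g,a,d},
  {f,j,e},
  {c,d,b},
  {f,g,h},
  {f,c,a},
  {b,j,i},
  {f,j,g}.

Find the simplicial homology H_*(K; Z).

H_0 ≅ Z,  H_1 ≅ Z ⊕ Z/2,  H_2 = 0.

We work with the vertex ordering a < b < c < d < e < f < g < h < i < j. The simplices of K, each written with vertices in increasing order, are:

  0-simplices (10): a, b, c, d, e, f, g, h, i, j
  1-simplices (30): ac, ad, af, ag, ah, ai, bc, bd, be, bh, bi, bj, cd, ce, cf, ci, cj, dg, dh, dj, ef, ej, fg, fh, fj, gh, gi, gj, hi, ij
  2-simplices (20): acf, aci, adg, adh, afh, agi, bcd, bce, bdh, bej, bhi, bij, cdj, cef, cij, dgj, efj, fgh, fgj, ghi

so the chain groups are C_0 ≅ Z^10, C_1 ≅ Z^30, C_2 ≅ Z^20.

∂_1: C_1 → C_0 sends each edge [p,q] (with p < q) to q − p. For instance
  ∂bi = i − b.
As a 10×30 matrix over Z this has rank 9, with invariant factors (1,1,1,1,1,1,1,1,1).

∂_2: C_2 → C_1 acts by ∂[p,q,r] = [q,r] − [p,r] + [p,q]. For instance
  ∂afh = fh − ah + af,
  ∂cef = ef − cf + ce.
The 30×20 boundary matrix has rank 20 and Smith normal form diag(1,1,1,1,1,1,1,1,1,1,1,1,1,1,1,1,1,1,1,2).

Computing H_k = (kernel of ∂_k) / (image of ∂_{k+1}):

  H_0: rank C_0 − rank ∂_1 = 10 − 9 = 1, and the invariant factors of ∂_1 are all 1, so H_0 ≅ Z.
  H_1: rank ker ∂_1 − rank ∂_2 = (30 − 9) − 20 = 1, and ∂_2 has invariant factor 2 > 1, so H_1 ≅ Z ⊕ Z/2.
  H_2: rank ker ∂_2 − rank ∂_3 = (20 − 20) − 0 = 0, and there is no ∂_3, so H_2 ≅ 0.

As a check, the Euler characteristic is 10 − 30 + 20 = 0, which agrees with 1 − 1 + 0 = 0.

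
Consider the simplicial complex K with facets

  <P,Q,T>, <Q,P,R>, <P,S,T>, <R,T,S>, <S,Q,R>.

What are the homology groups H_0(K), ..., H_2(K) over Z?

Order the vertices as P < Q < R < S < T. Listing each simplex with vertices in this order, K has dimension 2 with simplices:

  0-simplices (5): P, Q, R, S, T
  1-simplices (10): PQ, PR, PS, PT, QR, QS, QT, RS, RT, ST
  2-simplices (5): PQR, PQT, PST, QRS, RST

so the chain groups are C_0 ≅ Z^5, C_1 ≅ Z^10, C_2 ≅ Z^5.

Boundary ∂_1: C_1 → C_0 maps an edge to its endpoints' difference, ∂[p,q] = q − p.
The 5×10 boundary matrix has rank 4 and Smith normal form diag(1,1,1,1).

∂_2: C_2 → C_1 maps a triangle to the signed sum of its edges. For instance
  ∂PST = ST − PT + PS,
  ∂PQT = QT − PT + PQ.
As a 10×5 matrix over Z this has rank 5, with invariant factors (1,1,1,1,1).

From H_k ≅ ker(∂_k) / im(∂_{k+1}) we obtain:

  H_0: rank C_0 − rank ∂_1 = 5 − 4 = 1, and the invariant factors of ∂_1 are all 1, so H_0 = Z.
  H_1: rank ker ∂_1 − rank ∂_2 = (10 − 4) − 5 = 1, and the invariant factors of ∂_2 are all 1, so H_1 = Z.
  H_2: rank ker ∂_2 − rank ∂_3 = (5 − 5) − 0 = 0, and there is no ∂_3, so H_2 = 0.

As a check, the Euler characteristic is 5 − 10 + 5 = 0, which agrees with 1 − 1 + 0 = 0.

H_0 ≅ Z,  H_1 ≅ Z,  H_2 = 0.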